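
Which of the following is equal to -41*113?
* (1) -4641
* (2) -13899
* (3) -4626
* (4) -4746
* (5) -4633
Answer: 5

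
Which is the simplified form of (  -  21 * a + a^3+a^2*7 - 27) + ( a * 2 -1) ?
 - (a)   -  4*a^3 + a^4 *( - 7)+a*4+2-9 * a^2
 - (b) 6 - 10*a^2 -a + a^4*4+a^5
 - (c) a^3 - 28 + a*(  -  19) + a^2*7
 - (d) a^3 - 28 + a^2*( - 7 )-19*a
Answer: c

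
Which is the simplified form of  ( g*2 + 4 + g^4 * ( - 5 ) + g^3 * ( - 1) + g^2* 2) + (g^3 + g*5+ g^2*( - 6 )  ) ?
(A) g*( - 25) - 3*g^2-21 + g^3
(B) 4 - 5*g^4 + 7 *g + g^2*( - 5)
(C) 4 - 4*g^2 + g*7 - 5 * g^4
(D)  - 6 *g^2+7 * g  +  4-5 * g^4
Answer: C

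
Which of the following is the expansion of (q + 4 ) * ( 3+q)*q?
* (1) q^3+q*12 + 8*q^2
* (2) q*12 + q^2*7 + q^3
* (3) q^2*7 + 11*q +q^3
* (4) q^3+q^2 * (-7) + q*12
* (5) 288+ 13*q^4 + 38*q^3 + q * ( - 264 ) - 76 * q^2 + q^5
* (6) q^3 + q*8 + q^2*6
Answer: 2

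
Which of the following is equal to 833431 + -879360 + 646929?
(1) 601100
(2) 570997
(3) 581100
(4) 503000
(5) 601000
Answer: 5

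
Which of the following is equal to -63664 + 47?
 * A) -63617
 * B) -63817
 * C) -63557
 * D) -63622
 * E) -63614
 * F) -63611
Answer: A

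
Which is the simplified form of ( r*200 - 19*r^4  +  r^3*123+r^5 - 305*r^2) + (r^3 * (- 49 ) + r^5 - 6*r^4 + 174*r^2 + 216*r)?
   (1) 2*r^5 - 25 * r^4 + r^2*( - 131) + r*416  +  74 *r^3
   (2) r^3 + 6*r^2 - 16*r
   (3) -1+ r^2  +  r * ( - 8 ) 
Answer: 1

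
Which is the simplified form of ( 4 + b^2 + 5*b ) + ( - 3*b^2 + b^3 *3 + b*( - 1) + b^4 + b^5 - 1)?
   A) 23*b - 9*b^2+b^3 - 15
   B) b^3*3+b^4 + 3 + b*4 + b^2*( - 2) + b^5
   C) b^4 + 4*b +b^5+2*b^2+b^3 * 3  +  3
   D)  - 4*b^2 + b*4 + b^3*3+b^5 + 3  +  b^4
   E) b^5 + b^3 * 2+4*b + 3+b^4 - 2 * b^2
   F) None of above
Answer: B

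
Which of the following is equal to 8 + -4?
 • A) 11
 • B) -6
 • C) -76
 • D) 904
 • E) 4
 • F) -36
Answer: E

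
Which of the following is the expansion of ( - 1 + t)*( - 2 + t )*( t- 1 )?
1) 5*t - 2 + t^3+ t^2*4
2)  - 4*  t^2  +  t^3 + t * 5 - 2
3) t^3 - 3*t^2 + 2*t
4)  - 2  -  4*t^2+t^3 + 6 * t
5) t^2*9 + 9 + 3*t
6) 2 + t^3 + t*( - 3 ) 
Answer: 2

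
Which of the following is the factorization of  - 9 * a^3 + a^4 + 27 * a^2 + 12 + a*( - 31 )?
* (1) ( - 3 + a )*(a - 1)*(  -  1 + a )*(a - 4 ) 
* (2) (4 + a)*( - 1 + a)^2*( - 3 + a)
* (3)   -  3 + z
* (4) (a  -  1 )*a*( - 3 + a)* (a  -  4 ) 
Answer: 1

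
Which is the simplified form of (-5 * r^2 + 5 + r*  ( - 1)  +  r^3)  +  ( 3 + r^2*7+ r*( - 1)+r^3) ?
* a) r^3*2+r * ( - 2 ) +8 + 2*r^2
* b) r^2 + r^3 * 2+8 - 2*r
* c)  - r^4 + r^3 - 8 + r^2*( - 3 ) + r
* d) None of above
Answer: a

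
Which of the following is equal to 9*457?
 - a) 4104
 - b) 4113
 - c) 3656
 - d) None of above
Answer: b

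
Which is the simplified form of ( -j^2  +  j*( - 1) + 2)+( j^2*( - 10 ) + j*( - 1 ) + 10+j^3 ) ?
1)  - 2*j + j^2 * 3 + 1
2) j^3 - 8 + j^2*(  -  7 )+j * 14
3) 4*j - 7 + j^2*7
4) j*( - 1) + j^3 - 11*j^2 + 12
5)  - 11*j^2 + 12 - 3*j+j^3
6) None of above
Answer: 6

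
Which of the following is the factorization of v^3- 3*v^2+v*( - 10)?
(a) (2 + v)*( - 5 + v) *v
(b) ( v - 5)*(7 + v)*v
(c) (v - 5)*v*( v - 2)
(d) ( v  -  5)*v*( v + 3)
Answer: a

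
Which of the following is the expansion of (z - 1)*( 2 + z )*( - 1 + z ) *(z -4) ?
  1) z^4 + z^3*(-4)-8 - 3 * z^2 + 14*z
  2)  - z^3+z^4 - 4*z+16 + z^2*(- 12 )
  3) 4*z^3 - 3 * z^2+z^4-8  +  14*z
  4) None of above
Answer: 1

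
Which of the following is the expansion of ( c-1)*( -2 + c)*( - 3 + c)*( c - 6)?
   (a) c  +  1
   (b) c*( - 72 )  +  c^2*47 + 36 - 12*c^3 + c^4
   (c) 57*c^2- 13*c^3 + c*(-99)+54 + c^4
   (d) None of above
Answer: b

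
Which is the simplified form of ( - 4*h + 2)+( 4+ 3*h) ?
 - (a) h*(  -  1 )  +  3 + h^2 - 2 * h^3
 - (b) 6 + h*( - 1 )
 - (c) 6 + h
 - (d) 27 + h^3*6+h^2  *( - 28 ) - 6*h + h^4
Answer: b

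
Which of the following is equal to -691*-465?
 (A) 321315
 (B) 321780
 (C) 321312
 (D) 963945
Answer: A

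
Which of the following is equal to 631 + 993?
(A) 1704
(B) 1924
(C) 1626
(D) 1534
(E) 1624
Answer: E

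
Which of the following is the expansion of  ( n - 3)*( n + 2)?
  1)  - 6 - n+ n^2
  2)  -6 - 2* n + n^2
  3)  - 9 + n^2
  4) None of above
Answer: 1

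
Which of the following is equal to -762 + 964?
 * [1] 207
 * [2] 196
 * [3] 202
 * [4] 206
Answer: 3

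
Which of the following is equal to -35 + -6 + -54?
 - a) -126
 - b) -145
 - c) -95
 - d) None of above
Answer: c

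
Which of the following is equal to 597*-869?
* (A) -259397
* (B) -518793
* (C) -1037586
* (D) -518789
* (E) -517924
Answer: B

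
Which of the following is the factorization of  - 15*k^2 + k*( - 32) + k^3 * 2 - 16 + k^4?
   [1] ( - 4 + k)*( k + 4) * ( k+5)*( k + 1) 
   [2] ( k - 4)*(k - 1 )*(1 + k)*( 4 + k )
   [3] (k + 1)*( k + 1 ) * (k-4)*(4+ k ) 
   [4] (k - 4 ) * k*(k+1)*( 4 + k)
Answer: 3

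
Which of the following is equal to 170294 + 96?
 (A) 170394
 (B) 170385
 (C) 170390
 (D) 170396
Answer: C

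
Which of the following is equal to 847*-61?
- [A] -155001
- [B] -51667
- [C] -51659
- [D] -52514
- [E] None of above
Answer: B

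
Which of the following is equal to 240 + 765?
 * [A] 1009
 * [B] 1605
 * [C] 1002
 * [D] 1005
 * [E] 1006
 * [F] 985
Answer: D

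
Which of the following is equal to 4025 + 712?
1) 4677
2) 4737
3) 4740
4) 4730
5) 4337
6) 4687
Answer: 2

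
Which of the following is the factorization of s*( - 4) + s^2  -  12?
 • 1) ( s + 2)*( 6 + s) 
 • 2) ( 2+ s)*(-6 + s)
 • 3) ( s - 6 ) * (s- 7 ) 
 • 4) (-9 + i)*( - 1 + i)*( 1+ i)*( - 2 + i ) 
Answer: 2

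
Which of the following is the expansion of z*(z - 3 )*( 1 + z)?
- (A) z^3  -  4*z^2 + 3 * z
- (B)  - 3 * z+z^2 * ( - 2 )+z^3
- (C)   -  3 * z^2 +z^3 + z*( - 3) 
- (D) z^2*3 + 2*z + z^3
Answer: B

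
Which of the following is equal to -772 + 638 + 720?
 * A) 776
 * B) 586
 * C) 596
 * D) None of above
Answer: B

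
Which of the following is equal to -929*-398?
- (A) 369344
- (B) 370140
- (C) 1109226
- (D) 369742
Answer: D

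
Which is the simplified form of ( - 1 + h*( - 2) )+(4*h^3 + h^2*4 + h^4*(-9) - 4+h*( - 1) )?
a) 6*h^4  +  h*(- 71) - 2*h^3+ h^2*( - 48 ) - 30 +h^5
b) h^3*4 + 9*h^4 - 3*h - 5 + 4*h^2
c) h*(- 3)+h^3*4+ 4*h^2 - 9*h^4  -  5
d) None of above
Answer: c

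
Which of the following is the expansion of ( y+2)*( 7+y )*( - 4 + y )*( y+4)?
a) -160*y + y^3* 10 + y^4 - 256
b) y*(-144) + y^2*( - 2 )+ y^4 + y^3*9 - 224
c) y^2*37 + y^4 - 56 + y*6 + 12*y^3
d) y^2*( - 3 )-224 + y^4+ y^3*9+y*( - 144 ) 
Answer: b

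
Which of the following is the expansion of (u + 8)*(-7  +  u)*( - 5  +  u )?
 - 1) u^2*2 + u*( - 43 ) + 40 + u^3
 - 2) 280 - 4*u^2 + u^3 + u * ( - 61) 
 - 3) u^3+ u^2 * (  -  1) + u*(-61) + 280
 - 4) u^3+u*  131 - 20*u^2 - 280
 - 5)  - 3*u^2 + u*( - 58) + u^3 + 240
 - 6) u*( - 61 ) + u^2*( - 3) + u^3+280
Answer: 2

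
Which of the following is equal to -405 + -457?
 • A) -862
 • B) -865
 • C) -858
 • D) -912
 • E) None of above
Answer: A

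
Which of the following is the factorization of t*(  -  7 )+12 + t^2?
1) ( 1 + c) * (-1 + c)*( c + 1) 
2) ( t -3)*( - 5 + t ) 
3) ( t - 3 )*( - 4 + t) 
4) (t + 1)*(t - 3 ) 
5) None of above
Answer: 3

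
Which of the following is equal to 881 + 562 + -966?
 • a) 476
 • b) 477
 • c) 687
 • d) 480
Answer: b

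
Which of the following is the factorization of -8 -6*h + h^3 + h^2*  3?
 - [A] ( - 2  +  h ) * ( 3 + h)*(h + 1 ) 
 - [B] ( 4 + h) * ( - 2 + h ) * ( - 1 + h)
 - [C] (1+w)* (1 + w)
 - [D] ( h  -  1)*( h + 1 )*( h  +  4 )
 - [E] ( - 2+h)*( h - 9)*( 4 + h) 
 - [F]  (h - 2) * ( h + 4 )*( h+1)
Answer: F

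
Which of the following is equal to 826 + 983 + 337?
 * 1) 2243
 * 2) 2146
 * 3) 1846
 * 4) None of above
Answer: 2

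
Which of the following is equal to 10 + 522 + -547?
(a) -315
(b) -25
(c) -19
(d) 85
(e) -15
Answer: e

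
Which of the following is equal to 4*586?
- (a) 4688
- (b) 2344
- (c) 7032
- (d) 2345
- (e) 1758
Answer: b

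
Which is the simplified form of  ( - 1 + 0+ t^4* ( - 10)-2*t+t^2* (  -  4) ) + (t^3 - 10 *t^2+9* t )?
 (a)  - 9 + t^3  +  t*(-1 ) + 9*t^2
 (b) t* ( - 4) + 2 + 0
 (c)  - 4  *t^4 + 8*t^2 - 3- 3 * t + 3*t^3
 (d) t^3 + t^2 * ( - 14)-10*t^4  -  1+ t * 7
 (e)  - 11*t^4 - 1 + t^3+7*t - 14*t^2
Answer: d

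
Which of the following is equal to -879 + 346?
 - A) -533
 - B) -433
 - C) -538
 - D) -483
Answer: A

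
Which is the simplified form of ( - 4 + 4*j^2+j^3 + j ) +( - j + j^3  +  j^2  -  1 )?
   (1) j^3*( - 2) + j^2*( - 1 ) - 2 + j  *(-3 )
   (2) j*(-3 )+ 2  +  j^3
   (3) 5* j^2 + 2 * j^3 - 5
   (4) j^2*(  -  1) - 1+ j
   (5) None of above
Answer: 3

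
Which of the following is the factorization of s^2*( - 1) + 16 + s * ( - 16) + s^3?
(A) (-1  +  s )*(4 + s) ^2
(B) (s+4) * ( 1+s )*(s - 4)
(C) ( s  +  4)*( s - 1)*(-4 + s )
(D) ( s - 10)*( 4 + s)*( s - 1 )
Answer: C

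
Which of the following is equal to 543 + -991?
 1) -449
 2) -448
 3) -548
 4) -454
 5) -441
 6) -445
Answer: 2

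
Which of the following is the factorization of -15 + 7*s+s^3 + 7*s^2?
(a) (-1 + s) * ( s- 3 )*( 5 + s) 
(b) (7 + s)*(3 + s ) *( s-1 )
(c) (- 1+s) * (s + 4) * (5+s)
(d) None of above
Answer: d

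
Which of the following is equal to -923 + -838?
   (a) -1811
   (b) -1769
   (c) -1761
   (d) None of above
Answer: c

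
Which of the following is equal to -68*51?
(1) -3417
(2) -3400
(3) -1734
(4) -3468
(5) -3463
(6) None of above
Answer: 4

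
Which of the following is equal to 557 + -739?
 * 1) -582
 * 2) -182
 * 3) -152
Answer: 2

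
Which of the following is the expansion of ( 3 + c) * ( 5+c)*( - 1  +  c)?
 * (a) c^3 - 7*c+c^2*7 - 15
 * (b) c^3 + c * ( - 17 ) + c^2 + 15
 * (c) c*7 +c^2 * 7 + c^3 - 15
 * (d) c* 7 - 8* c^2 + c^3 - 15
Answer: c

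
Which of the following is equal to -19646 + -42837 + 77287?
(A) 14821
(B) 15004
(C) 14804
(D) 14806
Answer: C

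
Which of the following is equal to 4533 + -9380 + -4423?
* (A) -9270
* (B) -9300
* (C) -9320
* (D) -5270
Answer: A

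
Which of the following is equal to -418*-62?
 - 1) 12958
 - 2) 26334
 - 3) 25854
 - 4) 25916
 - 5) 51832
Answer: 4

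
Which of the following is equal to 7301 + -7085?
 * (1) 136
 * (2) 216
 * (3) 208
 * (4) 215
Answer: 2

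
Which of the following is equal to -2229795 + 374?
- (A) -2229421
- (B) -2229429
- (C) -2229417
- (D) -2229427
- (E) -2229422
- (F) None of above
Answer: A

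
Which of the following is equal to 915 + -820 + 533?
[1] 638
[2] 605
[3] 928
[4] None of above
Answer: 4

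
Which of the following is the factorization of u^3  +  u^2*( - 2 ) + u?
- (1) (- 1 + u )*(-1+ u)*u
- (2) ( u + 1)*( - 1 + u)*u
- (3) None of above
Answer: 1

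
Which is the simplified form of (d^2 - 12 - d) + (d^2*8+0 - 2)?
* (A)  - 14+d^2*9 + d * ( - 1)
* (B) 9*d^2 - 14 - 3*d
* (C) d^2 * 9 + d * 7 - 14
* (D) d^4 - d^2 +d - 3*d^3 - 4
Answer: A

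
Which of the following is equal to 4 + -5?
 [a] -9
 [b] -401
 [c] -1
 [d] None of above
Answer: c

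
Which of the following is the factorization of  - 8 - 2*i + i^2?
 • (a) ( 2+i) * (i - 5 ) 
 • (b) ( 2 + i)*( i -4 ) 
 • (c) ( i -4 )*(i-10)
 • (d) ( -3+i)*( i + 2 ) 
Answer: b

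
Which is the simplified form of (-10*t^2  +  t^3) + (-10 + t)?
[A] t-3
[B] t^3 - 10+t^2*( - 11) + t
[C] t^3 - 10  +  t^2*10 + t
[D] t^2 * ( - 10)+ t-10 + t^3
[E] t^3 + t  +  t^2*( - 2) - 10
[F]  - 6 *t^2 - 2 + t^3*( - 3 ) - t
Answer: D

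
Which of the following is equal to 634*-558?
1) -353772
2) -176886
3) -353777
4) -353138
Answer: 1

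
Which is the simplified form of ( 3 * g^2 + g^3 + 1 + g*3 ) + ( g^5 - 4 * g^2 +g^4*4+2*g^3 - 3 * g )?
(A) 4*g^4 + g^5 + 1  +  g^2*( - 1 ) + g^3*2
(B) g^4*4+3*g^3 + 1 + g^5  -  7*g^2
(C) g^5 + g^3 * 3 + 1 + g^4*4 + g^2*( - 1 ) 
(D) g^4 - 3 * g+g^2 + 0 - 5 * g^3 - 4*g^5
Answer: C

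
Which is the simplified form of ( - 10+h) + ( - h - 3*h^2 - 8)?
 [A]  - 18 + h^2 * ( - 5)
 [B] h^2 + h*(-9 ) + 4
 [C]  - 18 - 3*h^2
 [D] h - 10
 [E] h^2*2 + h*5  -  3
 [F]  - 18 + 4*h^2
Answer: C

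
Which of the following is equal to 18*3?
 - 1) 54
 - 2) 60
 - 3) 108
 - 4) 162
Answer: 1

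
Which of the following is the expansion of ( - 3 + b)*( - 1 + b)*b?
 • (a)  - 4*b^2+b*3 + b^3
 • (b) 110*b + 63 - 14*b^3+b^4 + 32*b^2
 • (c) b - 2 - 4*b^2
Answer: a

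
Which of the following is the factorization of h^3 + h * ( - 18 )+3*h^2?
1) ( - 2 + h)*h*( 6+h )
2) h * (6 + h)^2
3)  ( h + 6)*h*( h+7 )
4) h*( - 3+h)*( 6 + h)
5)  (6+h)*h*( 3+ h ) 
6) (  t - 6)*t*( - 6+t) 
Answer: 4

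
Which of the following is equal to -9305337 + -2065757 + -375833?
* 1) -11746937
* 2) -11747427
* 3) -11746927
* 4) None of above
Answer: 3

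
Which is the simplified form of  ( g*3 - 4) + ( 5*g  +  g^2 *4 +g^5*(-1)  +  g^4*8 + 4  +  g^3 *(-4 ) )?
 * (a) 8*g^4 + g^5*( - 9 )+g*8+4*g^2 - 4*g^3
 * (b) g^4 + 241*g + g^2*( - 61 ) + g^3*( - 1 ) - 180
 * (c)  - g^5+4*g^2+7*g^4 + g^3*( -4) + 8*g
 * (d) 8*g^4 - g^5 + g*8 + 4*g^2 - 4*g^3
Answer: d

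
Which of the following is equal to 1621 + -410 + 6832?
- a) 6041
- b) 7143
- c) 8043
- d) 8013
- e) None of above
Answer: c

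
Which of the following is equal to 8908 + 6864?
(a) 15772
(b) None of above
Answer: a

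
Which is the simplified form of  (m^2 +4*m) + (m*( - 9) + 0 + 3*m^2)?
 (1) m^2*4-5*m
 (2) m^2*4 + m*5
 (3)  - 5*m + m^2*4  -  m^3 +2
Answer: 1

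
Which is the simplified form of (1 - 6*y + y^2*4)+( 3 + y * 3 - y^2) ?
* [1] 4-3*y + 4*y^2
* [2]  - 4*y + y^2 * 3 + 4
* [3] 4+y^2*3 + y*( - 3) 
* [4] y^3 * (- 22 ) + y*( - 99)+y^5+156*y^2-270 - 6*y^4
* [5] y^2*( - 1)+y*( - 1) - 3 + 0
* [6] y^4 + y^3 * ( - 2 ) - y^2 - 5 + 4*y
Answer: 3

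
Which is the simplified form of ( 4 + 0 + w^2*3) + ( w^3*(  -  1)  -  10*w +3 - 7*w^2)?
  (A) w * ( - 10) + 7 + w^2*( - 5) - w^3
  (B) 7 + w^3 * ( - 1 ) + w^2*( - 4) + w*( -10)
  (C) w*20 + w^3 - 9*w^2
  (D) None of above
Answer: B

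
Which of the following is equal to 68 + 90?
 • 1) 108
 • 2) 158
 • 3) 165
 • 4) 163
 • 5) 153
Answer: 2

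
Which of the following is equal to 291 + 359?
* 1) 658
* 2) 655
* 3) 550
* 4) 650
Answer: 4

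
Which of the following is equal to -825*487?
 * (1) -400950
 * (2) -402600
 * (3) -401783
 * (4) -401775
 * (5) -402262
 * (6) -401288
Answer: 4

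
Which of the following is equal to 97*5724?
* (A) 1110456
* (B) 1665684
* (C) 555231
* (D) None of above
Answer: D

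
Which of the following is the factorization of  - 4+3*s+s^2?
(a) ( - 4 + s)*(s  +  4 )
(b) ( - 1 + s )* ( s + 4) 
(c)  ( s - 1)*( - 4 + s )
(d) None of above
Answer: b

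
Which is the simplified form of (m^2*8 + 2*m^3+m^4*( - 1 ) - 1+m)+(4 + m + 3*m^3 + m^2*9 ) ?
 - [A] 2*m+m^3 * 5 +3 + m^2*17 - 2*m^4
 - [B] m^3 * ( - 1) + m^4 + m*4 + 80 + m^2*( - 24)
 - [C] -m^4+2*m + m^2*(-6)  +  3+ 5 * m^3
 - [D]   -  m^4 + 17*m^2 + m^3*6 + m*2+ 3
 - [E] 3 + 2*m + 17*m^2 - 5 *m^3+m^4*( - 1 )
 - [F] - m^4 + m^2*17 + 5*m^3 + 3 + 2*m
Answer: F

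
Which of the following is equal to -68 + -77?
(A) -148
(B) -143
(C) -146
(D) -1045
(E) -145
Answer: E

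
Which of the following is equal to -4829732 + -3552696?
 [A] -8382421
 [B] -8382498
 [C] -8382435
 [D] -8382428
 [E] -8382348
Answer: D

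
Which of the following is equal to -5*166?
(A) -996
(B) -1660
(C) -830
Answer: C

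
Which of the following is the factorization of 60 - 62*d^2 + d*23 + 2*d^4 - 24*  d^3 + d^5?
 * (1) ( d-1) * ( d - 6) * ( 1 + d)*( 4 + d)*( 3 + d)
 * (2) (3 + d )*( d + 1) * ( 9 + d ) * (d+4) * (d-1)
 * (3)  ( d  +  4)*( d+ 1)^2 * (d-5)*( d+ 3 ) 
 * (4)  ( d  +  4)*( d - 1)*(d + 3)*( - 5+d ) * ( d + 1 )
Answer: 4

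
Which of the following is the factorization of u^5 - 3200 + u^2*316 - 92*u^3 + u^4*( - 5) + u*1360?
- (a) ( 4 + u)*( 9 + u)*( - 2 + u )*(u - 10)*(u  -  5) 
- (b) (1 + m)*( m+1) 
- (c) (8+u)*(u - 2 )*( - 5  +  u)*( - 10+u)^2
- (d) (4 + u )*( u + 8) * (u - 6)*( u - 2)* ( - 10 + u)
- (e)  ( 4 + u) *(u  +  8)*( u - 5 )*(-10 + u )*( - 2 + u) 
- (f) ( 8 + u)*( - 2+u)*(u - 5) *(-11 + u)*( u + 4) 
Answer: e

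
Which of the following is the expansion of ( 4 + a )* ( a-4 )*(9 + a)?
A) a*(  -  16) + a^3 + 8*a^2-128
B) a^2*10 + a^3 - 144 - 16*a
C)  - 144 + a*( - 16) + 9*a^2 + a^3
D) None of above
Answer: C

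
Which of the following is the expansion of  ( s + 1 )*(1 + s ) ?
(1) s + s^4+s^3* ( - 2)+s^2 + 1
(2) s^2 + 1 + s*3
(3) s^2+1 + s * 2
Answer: 3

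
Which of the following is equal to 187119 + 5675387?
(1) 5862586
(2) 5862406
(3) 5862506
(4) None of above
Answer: 3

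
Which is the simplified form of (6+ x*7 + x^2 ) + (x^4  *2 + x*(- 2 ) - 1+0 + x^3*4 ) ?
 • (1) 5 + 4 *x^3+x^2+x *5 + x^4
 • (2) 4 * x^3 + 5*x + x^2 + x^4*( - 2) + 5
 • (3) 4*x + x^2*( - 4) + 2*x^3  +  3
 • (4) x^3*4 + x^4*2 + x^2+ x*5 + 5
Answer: 4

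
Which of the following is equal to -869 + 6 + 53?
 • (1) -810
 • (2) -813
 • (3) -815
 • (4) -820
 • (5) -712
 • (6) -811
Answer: 1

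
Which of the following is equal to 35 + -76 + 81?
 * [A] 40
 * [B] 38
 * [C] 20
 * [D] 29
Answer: A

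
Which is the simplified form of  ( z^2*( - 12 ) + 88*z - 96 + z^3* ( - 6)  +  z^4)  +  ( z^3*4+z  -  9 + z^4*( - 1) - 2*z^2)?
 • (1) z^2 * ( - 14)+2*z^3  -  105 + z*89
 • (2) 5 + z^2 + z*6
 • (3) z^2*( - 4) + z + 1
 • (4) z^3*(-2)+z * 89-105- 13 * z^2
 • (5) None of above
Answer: 5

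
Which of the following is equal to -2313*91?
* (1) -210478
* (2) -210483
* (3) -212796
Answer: 2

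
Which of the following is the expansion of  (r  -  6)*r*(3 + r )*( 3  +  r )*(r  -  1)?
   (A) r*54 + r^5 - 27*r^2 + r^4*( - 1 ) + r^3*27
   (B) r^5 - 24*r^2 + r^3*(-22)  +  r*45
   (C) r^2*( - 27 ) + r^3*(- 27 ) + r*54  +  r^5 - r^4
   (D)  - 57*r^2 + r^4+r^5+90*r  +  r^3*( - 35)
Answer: C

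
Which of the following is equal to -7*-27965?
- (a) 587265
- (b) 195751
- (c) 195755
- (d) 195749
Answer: c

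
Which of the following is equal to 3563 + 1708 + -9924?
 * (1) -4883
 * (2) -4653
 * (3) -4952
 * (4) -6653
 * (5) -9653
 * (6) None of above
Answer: 2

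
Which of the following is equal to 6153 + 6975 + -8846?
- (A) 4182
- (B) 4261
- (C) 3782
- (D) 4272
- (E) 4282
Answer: E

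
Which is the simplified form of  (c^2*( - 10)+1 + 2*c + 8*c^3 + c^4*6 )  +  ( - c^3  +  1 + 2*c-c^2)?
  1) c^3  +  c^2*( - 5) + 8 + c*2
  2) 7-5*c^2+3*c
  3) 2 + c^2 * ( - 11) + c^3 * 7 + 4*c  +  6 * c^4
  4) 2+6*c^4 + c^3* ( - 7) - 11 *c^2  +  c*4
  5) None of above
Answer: 3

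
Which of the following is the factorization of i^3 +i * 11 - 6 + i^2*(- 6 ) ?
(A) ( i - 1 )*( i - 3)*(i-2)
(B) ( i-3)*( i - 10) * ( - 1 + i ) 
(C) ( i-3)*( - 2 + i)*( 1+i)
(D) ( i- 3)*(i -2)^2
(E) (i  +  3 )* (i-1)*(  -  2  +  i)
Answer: A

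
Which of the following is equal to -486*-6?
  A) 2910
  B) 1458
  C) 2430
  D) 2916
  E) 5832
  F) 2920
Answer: D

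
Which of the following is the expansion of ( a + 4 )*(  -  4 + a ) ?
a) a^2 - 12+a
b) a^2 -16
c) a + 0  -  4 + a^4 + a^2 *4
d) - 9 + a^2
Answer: b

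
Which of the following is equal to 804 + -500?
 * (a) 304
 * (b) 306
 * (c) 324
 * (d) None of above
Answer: a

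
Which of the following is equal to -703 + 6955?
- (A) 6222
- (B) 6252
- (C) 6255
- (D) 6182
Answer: B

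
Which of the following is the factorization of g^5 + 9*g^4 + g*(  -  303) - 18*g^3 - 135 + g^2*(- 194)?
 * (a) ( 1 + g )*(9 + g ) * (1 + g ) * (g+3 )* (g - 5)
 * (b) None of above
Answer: a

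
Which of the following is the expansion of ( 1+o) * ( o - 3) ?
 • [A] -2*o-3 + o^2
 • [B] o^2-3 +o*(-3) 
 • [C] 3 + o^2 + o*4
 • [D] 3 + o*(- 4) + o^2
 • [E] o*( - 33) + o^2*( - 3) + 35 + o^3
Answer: A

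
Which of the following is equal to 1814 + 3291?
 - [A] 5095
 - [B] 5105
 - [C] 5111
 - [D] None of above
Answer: B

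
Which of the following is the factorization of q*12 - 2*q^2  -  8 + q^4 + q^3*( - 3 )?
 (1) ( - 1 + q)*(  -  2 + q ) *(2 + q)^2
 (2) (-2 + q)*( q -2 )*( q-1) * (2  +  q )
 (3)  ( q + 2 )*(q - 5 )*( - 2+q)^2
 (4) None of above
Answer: 2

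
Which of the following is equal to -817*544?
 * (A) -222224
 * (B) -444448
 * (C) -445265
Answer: B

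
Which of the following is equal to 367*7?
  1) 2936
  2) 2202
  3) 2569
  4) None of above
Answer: 3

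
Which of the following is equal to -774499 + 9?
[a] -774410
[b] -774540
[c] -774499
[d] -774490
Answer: d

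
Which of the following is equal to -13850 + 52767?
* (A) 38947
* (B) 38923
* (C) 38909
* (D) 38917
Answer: D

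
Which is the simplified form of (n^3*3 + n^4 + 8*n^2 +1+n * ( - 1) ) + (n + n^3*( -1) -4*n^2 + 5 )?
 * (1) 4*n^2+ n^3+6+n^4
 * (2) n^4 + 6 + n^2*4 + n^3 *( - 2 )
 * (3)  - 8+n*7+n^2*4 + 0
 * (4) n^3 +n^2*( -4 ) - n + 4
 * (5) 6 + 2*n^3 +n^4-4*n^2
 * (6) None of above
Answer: 6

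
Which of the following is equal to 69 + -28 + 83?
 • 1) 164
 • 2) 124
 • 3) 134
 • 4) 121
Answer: 2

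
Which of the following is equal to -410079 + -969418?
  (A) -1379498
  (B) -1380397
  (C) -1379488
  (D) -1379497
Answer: D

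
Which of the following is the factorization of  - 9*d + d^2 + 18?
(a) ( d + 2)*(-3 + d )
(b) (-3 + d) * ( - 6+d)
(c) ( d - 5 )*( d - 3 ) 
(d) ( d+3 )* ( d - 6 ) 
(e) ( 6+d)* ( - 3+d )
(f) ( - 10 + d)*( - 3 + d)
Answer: b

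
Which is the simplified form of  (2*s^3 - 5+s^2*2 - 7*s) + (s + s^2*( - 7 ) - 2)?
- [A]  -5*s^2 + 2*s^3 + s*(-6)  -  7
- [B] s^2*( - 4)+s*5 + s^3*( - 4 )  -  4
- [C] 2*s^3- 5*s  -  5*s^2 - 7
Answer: A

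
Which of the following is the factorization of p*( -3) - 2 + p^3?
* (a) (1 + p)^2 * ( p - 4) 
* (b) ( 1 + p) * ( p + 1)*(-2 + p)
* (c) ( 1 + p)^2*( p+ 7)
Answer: b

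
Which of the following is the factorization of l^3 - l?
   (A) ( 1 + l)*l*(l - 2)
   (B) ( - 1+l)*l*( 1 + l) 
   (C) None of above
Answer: B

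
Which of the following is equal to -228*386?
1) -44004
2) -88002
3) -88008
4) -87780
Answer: 3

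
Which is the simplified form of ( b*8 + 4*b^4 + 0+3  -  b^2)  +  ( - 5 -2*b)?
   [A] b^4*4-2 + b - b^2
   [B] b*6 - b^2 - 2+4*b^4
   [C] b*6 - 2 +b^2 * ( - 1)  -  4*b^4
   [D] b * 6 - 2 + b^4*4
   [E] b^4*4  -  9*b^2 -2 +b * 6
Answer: B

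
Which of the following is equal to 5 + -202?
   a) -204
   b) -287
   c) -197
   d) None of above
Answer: c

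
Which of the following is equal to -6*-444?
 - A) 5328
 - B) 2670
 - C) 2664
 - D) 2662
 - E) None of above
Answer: C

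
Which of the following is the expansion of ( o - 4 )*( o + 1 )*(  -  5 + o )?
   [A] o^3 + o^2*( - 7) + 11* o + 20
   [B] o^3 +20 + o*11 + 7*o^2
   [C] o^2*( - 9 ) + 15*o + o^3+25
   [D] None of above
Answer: D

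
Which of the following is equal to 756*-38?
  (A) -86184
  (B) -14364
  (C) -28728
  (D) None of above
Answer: C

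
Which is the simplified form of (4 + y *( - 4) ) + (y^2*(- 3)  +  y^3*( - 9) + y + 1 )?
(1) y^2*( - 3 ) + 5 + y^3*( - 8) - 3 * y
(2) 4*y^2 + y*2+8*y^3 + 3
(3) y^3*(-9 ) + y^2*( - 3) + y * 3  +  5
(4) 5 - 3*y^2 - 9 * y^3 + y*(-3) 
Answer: 4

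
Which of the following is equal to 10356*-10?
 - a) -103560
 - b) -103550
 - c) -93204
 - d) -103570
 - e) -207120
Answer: a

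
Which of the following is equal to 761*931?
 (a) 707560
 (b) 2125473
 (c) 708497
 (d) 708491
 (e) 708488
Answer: d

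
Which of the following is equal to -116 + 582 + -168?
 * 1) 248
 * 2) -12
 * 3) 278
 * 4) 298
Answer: 4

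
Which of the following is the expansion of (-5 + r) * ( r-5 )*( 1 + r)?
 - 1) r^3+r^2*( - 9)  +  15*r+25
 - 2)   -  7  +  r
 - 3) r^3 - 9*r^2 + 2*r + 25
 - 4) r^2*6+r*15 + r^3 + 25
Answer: 1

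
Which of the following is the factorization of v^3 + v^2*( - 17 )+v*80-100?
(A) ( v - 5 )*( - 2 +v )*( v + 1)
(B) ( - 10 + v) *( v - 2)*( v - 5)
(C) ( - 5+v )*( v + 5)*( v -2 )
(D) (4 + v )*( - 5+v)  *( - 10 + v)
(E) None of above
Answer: B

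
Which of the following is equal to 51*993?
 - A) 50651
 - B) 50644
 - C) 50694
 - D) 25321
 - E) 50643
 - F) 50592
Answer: E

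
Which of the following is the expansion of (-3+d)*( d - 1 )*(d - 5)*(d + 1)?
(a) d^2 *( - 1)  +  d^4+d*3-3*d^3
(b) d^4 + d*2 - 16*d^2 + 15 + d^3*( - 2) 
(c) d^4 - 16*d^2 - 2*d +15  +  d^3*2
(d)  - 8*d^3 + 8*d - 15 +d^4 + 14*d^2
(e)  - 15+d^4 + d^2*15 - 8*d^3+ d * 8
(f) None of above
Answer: d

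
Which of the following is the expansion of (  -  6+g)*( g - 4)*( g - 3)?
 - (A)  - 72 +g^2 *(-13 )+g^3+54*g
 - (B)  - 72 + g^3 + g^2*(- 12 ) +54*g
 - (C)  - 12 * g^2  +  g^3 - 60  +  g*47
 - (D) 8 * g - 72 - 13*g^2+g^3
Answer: A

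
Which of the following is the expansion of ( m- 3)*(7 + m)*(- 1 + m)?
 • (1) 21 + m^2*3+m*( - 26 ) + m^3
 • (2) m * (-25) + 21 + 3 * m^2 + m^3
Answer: 2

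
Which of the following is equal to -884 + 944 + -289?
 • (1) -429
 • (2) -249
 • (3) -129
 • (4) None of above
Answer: 4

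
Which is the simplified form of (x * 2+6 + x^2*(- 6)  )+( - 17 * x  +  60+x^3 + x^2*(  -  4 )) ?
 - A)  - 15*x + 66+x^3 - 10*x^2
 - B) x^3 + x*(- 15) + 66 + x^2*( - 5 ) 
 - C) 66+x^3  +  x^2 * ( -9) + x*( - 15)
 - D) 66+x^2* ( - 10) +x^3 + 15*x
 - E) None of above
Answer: A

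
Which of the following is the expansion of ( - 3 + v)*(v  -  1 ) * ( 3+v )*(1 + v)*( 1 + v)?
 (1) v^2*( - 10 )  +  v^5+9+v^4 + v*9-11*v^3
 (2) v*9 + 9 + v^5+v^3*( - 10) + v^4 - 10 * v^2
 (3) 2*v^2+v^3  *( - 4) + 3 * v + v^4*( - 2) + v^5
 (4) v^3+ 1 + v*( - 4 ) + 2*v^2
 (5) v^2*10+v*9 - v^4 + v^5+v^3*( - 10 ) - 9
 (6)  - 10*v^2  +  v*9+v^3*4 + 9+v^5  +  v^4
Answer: 2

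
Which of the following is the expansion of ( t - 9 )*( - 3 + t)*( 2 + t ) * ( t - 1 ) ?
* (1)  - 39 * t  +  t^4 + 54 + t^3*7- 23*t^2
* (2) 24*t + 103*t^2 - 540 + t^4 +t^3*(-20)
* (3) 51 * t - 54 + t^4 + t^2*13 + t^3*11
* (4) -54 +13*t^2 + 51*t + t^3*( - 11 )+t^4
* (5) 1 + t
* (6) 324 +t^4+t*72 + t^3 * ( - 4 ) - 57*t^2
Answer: 4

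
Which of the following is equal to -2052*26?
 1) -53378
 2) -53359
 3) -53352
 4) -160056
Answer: 3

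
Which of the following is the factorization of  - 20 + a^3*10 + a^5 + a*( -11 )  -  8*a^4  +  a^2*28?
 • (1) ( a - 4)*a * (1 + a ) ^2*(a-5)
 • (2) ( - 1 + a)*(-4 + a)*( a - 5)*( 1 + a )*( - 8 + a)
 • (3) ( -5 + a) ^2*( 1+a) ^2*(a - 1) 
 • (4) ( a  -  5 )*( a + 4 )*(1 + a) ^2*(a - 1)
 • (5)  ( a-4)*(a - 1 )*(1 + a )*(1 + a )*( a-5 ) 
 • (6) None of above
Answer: 5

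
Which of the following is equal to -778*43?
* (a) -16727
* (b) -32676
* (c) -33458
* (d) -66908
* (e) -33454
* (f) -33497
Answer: e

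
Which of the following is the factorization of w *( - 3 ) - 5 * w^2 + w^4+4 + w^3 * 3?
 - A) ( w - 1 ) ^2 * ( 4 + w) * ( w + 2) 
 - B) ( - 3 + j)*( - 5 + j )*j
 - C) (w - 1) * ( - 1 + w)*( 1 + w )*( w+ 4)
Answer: C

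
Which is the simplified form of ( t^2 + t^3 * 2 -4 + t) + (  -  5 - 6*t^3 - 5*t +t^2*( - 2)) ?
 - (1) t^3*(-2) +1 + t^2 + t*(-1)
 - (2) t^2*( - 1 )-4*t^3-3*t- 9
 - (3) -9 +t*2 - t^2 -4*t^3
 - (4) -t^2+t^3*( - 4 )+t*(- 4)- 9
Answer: 4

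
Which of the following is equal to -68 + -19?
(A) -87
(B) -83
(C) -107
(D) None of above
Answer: A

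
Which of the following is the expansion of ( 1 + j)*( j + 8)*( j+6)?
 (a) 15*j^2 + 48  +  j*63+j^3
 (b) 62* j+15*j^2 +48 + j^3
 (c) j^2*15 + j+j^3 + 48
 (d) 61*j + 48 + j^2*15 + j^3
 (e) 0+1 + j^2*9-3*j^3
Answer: b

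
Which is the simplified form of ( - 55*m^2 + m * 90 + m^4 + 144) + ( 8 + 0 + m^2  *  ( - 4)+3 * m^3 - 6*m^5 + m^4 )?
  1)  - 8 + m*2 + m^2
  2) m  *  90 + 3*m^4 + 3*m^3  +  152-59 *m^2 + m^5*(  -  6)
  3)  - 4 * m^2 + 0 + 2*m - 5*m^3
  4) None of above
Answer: 4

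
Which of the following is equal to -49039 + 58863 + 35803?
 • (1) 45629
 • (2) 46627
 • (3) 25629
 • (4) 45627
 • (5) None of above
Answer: 4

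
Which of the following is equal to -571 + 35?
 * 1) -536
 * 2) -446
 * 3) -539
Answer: 1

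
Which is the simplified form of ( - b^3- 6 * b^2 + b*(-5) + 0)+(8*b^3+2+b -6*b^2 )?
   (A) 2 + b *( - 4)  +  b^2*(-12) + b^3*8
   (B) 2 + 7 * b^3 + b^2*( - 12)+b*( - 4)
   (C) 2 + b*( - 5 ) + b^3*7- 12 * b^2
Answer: B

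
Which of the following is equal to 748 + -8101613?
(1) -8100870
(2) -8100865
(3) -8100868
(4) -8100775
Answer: 2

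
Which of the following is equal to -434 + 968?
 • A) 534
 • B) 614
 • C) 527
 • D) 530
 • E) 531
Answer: A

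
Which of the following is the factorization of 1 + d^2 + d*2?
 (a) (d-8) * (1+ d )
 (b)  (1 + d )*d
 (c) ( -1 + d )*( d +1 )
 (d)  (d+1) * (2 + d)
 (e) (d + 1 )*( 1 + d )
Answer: e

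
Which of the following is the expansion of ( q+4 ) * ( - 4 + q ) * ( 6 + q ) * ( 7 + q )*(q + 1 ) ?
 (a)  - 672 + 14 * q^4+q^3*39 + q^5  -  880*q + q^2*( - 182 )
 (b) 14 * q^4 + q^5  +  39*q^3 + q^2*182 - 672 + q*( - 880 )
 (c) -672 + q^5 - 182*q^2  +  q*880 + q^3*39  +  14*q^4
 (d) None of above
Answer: a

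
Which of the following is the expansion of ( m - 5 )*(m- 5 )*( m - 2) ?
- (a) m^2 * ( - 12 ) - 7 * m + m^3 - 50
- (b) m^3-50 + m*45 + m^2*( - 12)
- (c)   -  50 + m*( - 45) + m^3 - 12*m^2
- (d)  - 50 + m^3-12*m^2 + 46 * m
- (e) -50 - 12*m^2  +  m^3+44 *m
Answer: b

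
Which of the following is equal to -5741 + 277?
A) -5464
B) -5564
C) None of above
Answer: A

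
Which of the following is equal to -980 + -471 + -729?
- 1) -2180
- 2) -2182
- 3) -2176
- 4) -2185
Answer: 1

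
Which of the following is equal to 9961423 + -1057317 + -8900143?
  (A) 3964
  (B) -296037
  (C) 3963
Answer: C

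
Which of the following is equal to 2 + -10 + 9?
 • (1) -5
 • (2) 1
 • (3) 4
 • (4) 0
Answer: 2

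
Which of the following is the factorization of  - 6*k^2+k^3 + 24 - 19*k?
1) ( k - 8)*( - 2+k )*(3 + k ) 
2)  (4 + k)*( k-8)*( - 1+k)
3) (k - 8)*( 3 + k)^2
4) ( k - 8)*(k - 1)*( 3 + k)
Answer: 4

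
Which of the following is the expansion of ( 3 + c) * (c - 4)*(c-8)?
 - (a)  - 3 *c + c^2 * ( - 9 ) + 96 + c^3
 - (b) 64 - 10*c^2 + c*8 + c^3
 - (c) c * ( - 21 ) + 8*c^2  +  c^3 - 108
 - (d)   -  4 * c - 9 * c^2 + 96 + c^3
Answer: d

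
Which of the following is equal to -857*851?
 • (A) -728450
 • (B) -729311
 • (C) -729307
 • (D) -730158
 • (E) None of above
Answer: C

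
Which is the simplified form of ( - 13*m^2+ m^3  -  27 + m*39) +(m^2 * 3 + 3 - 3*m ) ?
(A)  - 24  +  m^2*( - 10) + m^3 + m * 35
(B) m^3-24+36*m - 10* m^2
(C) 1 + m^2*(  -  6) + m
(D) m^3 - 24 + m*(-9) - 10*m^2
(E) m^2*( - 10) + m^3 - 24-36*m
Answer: B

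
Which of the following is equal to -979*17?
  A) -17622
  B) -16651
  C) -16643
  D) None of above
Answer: C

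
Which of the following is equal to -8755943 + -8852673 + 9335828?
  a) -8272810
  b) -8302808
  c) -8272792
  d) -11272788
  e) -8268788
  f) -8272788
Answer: f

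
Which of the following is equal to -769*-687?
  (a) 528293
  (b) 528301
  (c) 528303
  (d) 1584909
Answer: c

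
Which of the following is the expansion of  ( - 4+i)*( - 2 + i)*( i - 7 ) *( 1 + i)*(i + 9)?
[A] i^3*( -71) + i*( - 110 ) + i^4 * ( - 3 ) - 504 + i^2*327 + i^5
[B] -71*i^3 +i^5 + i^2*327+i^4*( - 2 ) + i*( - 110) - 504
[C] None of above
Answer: A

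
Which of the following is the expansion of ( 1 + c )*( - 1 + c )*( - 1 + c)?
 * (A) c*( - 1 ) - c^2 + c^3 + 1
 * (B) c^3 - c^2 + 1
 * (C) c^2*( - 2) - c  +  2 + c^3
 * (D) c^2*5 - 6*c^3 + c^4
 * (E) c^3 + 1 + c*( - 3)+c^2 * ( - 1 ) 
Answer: A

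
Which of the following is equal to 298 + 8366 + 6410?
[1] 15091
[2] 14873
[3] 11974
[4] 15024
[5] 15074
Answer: 5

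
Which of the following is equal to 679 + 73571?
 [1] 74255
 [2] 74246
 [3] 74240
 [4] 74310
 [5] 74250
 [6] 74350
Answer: 5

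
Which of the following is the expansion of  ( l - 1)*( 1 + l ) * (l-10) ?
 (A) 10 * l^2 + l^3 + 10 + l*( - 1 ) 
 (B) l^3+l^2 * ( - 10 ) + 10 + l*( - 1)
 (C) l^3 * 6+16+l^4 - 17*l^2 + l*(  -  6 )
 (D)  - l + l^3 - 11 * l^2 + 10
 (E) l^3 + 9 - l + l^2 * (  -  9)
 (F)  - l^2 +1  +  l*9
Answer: B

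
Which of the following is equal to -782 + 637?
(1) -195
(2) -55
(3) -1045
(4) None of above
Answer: 4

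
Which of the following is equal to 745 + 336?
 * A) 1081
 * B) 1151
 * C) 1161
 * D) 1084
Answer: A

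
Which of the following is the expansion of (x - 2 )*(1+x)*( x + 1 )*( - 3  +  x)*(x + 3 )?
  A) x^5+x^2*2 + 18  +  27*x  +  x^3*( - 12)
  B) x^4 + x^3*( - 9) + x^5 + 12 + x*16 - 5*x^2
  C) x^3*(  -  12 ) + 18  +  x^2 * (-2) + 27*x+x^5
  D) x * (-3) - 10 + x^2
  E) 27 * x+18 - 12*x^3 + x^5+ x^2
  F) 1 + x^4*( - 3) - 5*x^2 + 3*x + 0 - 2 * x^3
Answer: C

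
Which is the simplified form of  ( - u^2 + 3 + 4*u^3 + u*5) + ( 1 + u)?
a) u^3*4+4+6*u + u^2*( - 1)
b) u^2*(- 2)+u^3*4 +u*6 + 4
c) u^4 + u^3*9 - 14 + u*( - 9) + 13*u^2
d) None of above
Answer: a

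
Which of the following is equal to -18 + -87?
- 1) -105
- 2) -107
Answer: 1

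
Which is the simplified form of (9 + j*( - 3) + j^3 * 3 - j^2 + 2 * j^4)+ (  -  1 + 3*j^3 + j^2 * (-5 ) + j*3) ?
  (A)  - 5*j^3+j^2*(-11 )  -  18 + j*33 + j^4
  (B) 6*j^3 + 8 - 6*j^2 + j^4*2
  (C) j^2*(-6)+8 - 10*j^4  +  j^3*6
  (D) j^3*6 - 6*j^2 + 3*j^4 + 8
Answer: B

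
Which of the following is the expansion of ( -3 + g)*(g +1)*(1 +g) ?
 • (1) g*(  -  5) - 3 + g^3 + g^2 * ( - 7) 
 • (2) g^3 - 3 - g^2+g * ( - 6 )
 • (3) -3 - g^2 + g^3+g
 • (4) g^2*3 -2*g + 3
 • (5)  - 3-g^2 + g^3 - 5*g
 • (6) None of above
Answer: 5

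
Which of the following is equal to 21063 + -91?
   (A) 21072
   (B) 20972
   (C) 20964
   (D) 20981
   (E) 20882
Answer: B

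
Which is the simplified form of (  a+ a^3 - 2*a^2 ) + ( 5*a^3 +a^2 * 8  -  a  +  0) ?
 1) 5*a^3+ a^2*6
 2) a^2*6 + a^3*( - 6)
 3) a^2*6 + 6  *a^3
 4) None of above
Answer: 3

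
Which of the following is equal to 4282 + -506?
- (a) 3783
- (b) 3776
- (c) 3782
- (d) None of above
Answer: b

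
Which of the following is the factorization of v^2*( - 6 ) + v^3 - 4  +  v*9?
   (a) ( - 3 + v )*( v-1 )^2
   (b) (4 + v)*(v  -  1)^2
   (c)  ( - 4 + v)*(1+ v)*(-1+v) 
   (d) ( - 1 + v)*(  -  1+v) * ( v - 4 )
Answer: d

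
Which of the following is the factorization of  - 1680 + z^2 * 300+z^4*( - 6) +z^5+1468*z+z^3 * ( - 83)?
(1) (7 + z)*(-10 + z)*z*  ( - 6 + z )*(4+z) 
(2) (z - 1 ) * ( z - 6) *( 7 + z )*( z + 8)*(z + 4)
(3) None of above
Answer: 3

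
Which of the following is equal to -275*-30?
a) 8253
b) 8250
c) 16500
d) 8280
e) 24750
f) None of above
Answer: b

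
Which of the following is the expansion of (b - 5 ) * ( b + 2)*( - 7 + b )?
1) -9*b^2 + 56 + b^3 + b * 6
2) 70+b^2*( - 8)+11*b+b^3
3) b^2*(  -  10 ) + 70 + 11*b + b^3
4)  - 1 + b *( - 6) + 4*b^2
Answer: 3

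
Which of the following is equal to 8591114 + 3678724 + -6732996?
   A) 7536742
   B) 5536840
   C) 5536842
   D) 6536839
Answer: C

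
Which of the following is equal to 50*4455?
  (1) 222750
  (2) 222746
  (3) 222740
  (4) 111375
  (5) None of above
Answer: 1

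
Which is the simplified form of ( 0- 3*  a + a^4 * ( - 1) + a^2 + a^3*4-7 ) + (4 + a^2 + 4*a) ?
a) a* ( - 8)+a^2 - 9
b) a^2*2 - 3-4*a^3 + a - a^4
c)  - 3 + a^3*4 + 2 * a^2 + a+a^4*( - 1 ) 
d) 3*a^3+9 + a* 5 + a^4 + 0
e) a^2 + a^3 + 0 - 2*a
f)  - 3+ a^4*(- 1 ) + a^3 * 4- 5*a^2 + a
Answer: c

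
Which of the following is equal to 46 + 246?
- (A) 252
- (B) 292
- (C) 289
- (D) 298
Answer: B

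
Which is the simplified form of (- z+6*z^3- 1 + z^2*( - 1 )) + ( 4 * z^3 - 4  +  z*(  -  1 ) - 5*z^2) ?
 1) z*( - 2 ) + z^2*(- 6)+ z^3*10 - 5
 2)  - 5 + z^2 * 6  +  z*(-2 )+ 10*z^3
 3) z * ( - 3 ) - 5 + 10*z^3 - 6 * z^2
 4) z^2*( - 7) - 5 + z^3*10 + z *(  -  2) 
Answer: 1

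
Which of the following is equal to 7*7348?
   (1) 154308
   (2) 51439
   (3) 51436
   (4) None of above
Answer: 3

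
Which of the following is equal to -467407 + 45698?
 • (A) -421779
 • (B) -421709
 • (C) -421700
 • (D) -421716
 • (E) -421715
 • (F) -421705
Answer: B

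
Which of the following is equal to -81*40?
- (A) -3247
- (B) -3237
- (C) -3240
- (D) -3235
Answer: C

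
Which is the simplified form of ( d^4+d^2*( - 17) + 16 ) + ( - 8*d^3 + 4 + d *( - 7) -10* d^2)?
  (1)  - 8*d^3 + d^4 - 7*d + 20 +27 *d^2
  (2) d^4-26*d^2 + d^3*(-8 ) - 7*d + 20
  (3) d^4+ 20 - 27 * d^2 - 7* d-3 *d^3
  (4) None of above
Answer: 4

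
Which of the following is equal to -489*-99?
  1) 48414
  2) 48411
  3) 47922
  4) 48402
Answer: 2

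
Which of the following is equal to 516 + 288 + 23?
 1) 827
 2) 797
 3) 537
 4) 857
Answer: 1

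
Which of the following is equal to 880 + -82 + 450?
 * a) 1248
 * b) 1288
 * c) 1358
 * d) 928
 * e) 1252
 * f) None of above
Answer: a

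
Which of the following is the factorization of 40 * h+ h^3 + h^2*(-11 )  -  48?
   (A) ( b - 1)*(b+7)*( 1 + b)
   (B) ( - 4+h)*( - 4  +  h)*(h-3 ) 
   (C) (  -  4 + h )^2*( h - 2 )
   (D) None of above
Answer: B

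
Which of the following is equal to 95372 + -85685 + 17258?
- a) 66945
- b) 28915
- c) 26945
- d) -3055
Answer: c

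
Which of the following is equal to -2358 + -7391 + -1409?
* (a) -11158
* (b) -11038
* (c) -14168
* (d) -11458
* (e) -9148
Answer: a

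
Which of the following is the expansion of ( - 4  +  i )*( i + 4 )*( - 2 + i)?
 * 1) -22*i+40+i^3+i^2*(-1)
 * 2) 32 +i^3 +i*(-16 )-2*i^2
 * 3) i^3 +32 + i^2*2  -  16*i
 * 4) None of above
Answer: 2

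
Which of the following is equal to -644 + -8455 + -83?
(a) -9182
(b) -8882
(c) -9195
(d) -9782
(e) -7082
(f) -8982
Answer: a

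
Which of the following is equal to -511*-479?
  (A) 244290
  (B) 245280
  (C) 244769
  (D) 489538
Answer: C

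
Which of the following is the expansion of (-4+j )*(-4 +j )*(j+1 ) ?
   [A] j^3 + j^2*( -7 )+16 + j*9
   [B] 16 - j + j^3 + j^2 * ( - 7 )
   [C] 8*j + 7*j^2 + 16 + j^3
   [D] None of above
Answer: D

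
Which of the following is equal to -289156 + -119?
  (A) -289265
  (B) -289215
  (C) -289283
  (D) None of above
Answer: D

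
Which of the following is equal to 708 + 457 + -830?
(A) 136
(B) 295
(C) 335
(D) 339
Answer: C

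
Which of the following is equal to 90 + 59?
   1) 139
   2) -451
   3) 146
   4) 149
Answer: 4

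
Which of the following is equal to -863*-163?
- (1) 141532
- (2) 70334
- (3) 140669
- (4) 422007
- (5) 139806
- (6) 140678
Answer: 3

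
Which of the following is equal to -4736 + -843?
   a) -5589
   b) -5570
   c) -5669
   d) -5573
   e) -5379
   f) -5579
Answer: f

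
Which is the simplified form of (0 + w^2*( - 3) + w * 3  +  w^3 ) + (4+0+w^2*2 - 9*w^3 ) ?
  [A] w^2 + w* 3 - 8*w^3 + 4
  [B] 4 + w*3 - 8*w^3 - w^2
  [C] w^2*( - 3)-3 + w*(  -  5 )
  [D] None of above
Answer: B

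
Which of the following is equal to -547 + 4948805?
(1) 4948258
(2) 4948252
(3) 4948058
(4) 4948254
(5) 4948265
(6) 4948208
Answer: 1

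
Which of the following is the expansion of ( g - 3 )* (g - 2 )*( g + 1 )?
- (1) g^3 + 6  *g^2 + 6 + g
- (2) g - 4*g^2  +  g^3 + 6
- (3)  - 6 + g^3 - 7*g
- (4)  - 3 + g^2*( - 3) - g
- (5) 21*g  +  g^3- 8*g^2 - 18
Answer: 2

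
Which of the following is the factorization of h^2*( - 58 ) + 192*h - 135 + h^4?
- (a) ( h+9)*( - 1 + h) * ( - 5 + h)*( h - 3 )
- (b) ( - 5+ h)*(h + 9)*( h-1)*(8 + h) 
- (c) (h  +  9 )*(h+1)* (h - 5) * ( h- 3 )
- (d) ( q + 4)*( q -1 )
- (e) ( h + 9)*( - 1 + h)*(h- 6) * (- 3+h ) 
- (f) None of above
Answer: a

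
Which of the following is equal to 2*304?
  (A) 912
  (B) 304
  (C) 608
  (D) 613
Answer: C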